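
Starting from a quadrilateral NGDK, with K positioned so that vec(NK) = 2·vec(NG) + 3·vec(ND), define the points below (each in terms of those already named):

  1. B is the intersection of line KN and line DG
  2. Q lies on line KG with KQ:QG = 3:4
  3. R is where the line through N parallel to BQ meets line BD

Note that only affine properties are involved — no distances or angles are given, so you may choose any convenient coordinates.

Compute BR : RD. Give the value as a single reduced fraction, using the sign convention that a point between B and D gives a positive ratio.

Assign N = (0, 0), G = (1, 0), D = (0, 1), K = (2, 3) — the answer is frame-independent, so this choice is without loss of generality.
1. B is the intersection of line KN and line DG ⇒ B = (2/5, 3/5)
2. Q lies on line KG with KQ:QG = 3:4 ⇒ Q = (11/7, 12/7)
3. R is where the line through N parallel to BQ meets line BD ⇒ R = (41/80, 39/80)
R = B + t·(D−B) with t = -9/32, so BR:RD = t:(1−t) = -9/32:41/32

BR:RD = -9/41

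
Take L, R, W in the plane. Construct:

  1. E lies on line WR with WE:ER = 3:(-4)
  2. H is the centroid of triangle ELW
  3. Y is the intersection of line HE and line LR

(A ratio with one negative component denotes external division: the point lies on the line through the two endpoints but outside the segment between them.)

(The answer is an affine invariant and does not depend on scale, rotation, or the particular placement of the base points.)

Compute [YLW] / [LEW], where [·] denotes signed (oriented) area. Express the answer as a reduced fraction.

[YLW]:[LEW] = 1/7

Set L = (0, 0), R = (1, 0), W = (0, 1); any affine frame gives the same invariant.
1. E lies on line WR with WE:ER = 3:(-4) ⇒ E = (-3, 4)
2. H is the centroid of triangle ELW ⇒ H = (-1, 5/3)
3. Y is the intersection of line HE and line LR ⇒ Y = (3/7, 0)
2·[YLW] = -3/7, 2·[LEW] = -3
[YLW]:[LEW] = -3/7:-3 = 1/7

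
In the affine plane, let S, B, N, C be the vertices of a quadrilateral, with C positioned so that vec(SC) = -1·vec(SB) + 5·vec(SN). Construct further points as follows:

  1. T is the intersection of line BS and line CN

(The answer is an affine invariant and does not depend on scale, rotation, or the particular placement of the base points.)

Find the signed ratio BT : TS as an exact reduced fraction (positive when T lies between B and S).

BT:TS = 3

Assign S = (0, 0), B = (1, 0), N = (0, 1), C = (-1, 5) — the answer is frame-independent, so this choice is without loss of generality.
1. T is the intersection of line BS and line CN ⇒ T = (1/4, 0)
T = B + t·(S−B) with t = 3/4, so BT:TS = t:(1−t) = 3/4:1/4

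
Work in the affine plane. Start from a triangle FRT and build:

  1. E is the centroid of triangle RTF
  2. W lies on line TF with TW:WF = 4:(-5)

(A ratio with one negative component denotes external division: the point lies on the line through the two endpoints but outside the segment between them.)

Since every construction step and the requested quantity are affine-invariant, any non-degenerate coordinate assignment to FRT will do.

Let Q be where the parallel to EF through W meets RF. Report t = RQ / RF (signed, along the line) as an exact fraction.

Set F = (0, 0), R = (1, 0), T = (0, 1); any affine frame gives the same invariant.
1. E is the centroid of triangle RTF ⇒ E = (1/3, 1/3)
2. W lies on line TF with TW:WF = 4:(-5) ⇒ W = (0, 5)
through W parallel to EF: direction (-1/3, -1/3); meets RF at Q = (-5, 0)
Q = R + t·(F−R) with t = 6

t = 6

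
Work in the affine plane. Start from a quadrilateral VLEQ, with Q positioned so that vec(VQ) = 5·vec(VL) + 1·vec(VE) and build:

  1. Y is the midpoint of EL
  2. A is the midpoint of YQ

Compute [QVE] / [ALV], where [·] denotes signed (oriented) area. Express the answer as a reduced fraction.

Choose coordinates V = (0, 0), L = (1, 0), E = (0, 1), Q = (5, 1).
1. Y is the midpoint of EL ⇒ Y = (1/2, 1/2)
2. A is the midpoint of YQ ⇒ A = (11/4, 3/4)
2·[QVE] = -5, 2·[ALV] = -3/4
[QVE]:[ALV] = -5:-3/4 = 20/3

[QVE]:[ALV] = 20/3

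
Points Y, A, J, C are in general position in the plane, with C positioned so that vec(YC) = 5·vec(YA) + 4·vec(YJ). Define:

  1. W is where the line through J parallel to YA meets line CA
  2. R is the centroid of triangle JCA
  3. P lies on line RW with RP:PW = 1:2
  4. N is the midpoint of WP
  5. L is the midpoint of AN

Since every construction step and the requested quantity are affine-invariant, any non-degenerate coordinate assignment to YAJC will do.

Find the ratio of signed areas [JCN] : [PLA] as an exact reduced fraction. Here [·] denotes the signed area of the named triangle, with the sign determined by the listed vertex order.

Set Y = (0, 0), A = (1, 0), J = (0, 1), C = (5, 4); any affine frame gives the same invariant.
1. W is where the line through J parallel to YA meets line CA ⇒ W = (2, 1)
2. R is the centroid of triangle JCA ⇒ R = (2, 5/3)
3. P lies on line RW with RP:PW = 1:2 ⇒ P = (2, 13/9)
4. N is the midpoint of WP ⇒ N = (2, 11/9)
5. L is the midpoint of AN ⇒ L = (3/2, 11/18)
2·[JCN] = -44/9, 2·[PLA] = -1/9
[JCN]:[PLA] = -44/9:-1/9 = 44

[JCN]:[PLA] = 44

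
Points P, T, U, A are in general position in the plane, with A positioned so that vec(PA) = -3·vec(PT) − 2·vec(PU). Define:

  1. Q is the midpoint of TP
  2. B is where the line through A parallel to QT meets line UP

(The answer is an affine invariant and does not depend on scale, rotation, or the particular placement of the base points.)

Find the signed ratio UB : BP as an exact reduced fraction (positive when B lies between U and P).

Work in coordinates with P = (0, 0), T = (1, 0), U = (0, 1), A = (-3, -2).
1. Q is the midpoint of TP ⇒ Q = (1/2, 0)
2. B is where the line through A parallel to QT meets line UP ⇒ B = (0, -2)
B = U + t·(P−U) with t = 3, so UB:BP = t:(1−t) = 3:-2

UB:BP = -3/2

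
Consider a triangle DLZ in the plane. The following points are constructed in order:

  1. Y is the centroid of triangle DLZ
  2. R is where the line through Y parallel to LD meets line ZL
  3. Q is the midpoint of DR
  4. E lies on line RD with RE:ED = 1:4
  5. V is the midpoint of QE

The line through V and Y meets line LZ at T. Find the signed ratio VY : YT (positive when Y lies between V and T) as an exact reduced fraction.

Assign D = (0, 0), L = (1, 0), Z = (0, 1) — the answer is frame-independent, so this choice is without loss of generality.
1. Y is the centroid of triangle DLZ ⇒ Y = (1/3, 1/3)
2. R is where the line through Y parallel to LD meets line ZL ⇒ R = (2/3, 1/3)
3. Q is the midpoint of DR ⇒ Q = (1/3, 1/6)
4. E lies on line RD with RE:ED = 1:4 ⇒ E = (8/15, 4/15)
5. V is the midpoint of QE ⇒ V = (13/30, 13/60)
line VY meets LZ at T = (-5/3, 8/3)
Y = V + t·(T−V) with t = 1/21, so VY:YT = 1/21:20/21

VY:YT = 1/20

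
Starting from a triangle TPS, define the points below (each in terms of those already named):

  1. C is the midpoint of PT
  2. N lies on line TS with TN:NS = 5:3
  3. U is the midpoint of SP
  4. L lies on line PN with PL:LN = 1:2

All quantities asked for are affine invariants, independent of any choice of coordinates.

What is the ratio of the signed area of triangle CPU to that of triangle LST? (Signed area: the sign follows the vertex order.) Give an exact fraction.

[CPU]:[LST] = 3/8

Set T = (0, 0), P = (1, 0), S = (0, 1); any affine frame gives the same invariant.
1. C is the midpoint of PT ⇒ C = (1/2, 0)
2. N lies on line TS with TN:NS = 5:3 ⇒ N = (0, 5/8)
3. U is the midpoint of SP ⇒ U = (1/2, 1/2)
4. L lies on line PN with PL:LN = 1:2 ⇒ L = (2/3, 5/24)
2·[CPU] = 1/4, 2·[LST] = 2/3
[CPU]:[LST] = 1/4:2/3 = 3/8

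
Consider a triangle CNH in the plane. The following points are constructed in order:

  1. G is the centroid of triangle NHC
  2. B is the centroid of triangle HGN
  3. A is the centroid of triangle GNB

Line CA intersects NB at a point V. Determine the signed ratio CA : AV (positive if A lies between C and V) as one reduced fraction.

CA:AV = 11

Work in coordinates with C = (0, 0), N = (1, 0), H = (0, 1).
1. G is the centroid of triangle NHC ⇒ G = (1/3, 1/3)
2. B is the centroid of triangle HGN ⇒ B = (4/9, 4/9)
3. A is the centroid of triangle GNB ⇒ A = (16/27, 7/27)
line CA meets NB at V = (64/99, 28/99)
A = C + t·(V−C) with t = 11/12, so CA:AV = 11/12:1/12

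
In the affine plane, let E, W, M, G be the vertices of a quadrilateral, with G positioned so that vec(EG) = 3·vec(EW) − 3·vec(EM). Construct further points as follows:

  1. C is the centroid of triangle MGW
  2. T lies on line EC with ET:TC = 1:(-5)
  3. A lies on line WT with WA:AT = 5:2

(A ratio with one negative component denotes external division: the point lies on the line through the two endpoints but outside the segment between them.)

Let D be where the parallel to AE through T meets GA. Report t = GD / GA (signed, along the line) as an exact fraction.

Work in coordinates with E = (0, 0), W = (1, 0), M = (0, 1), G = (3, -3).
1. C is the centroid of triangle MGW ⇒ C = (4/3, -2/3)
2. T lies on line EC with ET:TC = 1:(-5) ⇒ T = (-1/3, 1/6)
3. A lies on line WT with WA:AT = 5:2 ⇒ A = (1/21, 5/42)
through T parallel to AE: direction (-1/21, -5/42); meets GA at D = (-103/441, 367/882)
D = G + t·(A−G) with t = 23/21

t = 23/21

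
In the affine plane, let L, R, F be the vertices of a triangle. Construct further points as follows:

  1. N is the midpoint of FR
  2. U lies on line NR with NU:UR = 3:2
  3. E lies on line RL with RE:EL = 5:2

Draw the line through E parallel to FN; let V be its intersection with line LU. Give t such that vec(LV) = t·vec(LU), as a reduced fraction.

Choose coordinates L = (0, 0), R = (1, 0), F = (0, 1).
1. N is the midpoint of FR ⇒ N = (1/2, 1/2)
2. U lies on line NR with NU:UR = 3:2 ⇒ U = (4/5, 1/5)
3. E lies on line RL with RE:EL = 5:2 ⇒ E = (2/7, 0)
through E parallel to FN: direction (1/2, -1/2); meets LU at V = (8/35, 2/35)
V = L + t·(U−L) with t = 2/7

t = 2/7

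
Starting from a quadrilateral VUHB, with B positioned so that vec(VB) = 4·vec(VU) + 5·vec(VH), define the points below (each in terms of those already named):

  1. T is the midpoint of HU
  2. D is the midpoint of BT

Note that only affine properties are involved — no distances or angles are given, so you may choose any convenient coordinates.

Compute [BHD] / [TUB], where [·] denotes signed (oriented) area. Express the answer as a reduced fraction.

[BHD]:[TUB] = 1/2

Set V = (0, 0), U = (1, 0), H = (0, 1), B = (4, 5); any affine frame gives the same invariant.
1. T is the midpoint of HU ⇒ T = (1/2, 1/2)
2. D is the midpoint of BT ⇒ D = (9/4, 11/4)
2·[BHD] = 2, 2·[TUB] = 4
[BHD]:[TUB] = 2:4 = 1/2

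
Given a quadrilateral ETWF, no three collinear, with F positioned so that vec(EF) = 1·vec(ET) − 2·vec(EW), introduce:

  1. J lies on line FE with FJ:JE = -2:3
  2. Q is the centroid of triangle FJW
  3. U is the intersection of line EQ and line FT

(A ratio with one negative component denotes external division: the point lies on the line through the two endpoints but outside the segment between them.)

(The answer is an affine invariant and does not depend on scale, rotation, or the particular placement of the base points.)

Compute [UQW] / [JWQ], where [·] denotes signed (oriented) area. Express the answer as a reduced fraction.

[UQW]:[JWQ] = 1/2

Assign E = (0, 0), T = (1, 0), W = (0, 1), F = (1, -2) — the answer is frame-independent, so this choice is without loss of generality.
1. J lies on line FE with FJ:JE = -2:3 ⇒ J = (3, -6)
2. Q is the centroid of triangle FJW ⇒ Q = (4/3, -7/3)
3. U is the intersection of line EQ and line FT ⇒ U = (1, -7/4)
2·[UQW] = 1/3, 2·[JWQ] = 2/3
[UQW]:[JWQ] = 1/3:2/3 = 1/2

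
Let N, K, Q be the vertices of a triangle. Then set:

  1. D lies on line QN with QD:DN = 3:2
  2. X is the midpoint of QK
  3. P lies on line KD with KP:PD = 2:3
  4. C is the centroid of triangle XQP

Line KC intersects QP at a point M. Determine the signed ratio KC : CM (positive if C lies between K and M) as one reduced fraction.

KC:CM = 5

Work in coordinates with N = (0, 0), K = (1, 0), Q = (0, 1).
1. D lies on line QN with QD:DN = 3:2 ⇒ D = (0, 2/5)
2. X is the midpoint of QK ⇒ X = (1/2, 1/2)
3. P lies on line KD with KP:PD = 2:3 ⇒ P = (3/5, 4/25)
4. C is the centroid of triangle XQP ⇒ C = (11/30, 83/150)
line KC meets QP at M = (6/25, 83/125)
C = K + t·(M−K) with t = 5/6, so KC:CM = 5/6:1/6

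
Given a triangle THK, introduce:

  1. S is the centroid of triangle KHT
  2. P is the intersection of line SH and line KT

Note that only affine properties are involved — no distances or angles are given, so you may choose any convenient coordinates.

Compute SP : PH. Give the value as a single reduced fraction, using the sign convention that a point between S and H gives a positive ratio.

Assign T = (0, 0), H = (1, 0), K = (0, 1) — the answer is frame-independent, so this choice is without loss of generality.
1. S is the centroid of triangle KHT ⇒ S = (1/3, 1/3)
2. P is the intersection of line SH and line KT ⇒ P = (0, 1/2)
P = S + t·(H−S) with t = -1/2, so SP:PH = t:(1−t) = -1/2:3/2

SP:PH = -1/3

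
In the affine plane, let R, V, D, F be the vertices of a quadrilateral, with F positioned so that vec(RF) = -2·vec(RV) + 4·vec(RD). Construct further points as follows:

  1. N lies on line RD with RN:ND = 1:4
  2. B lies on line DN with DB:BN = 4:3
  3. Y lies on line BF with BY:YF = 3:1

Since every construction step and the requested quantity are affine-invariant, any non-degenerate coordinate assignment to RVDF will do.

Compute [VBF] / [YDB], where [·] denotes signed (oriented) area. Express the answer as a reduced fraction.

[VBF]:[YDB] = 83/24

Set R = (0, 0), V = (1, 0), D = (0, 1), F = (-2, 4); any affine frame gives the same invariant.
1. N lies on line RD with RN:ND = 1:4 ⇒ N = (0, 1/5)
2. B lies on line DN with DB:BN = 4:3 ⇒ B = (0, 19/35)
3. Y lies on line BF with BY:YF = 3:1 ⇒ Y = (-3/2, 439/140)
2·[VBF] = -83/35, 2·[YDB] = -24/35
[VBF]:[YDB] = -83/35:-24/35 = 83/24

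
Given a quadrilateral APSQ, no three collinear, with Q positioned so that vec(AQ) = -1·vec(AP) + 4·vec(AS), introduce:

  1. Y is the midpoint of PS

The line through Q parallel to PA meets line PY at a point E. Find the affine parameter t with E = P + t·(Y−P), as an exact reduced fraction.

Work in coordinates with A = (0, 0), P = (1, 0), S = (0, 1), Q = (-1, 4).
1. Y is the midpoint of PS ⇒ Y = (1/2, 1/2)
through Q parallel to PA: direction (-1, 0); meets PY at E = (-3, 4)
E = P + t·(Y−P) with t = 8

t = 8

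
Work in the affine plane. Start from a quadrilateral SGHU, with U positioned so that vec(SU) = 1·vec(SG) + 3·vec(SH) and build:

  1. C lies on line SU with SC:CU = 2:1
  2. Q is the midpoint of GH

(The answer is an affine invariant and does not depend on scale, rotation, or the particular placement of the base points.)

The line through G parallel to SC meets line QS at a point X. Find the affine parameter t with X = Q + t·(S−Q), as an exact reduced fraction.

t = -2

Choose coordinates S = (0, 0), G = (1, 0), H = (0, 1), U = (1, 3).
1. C lies on line SU with SC:CU = 2:1 ⇒ C = (2/3, 2)
2. Q is the midpoint of GH ⇒ Q = (1/2, 1/2)
through G parallel to SC: direction (2/3, 2); meets QS at X = (3/2, 3/2)
X = Q + t·(S−Q) with t = -2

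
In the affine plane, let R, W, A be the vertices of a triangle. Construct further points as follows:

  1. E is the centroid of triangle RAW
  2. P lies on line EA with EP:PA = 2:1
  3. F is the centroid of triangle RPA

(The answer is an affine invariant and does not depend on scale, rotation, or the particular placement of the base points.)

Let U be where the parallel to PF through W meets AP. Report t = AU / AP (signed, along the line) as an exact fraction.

Set R = (0, 0), W = (1, 0), A = (0, 1); any affine frame gives the same invariant.
1. E is the centroid of triangle RAW ⇒ E = (1/3, 1/3)
2. P lies on line EA with EP:PA = 2:1 ⇒ P = (1/9, 7/9)
3. F is the centroid of triangle RPA ⇒ F = (1/27, 16/27)
through W parallel to PF: direction (-2/27, -5/27); meets AP at U = (7/9, -5/9)
U = A + t·(P−A) with t = 7

t = 7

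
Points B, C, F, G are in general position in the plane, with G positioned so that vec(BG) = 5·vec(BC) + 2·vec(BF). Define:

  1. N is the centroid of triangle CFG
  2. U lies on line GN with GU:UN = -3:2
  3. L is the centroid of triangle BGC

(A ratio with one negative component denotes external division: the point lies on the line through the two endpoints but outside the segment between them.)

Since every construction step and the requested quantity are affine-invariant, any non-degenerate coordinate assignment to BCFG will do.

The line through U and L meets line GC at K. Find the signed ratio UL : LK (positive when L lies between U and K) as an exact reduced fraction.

Choose coordinates B = (0, 0), C = (1, 0), F = (0, 1), G = (5, 2).
1. N is the centroid of triangle CFG ⇒ N = (2, 1)
2. U lies on line GN with GU:UN = -3:2 ⇒ U = (-4, -1)
3. L is the centroid of triangle BGC ⇒ L = (2, 2/3)
line UL meets GC at K = (11/4, 7/8)
L = U + t·(K−U) with t = 8/9, so UL:LK = 8/9:1/9

UL:LK = 8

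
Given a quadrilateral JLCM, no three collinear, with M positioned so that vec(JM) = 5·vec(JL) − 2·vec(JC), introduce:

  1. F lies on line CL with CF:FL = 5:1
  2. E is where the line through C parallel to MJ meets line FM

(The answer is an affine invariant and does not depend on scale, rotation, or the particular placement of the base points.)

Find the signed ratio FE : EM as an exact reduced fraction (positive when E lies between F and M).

FE:EM = -1/2

Work in coordinates with J = (0, 0), L = (1, 0), C = (0, 1), M = (5, -2).
1. F lies on line CL with CF:FL = 5:1 ⇒ F = (5/6, 1/6)
2. E is where the line through C parallel to MJ meets line FM ⇒ E = (-10/3, 7/3)
E = F + t·(M−F) with t = -1, so FE:EM = t:(1−t) = -1:2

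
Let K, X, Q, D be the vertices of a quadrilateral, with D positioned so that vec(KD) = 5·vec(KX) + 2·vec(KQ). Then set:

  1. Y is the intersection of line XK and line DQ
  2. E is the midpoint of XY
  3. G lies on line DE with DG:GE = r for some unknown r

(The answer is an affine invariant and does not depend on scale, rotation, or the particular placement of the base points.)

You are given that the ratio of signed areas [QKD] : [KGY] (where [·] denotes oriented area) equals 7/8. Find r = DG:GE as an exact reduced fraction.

r = 3/4

Set K = (0, 0), X = (1, 0), Q = (0, 1), D = (5, 2); any affine frame gives the same invariant.
1. Y is the intersection of line XK and line DQ ⇒ Y = (-5, 0)
2. E is the midpoint of XY ⇒ E = (-2, 0)
3. With DG:GE = r, write λ = r/(r+1) so G = D + λ·(E−D); G is affine-linear in λ
Every point depending on G is an affine combination of G and λ-independent points, so each such coordinate is linear in λ; the λ² term in each signed area is a multiple of (E−D)×(E−D) = 0, so 2·[QKD] and 2·[KGY] are each linear in λ. Evaluating at λ=0 and λ=1:
  2·[QKD] = 5,   2·[KGY] = -10·λ + 10
So [QKD]:[KGY] = (5) / (-10·λ + 10). Setting this equal to 7/8:
  5 = 7/8·(-10·λ + 10)  ⇒  λ = 3/7
Then r = λ/(1−λ) = (3/7)/(4/7) = 3/4. Check: with r = 3/4, G = (2, 8/7) and [QKD]:[KGY] = 7/8 as required.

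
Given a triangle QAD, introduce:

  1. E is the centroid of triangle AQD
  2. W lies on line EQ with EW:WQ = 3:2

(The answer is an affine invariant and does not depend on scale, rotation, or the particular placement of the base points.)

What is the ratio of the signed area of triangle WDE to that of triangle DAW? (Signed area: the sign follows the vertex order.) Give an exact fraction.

Work in coordinates with Q = (0, 0), A = (1, 0), D = (0, 1).
1. E is the centroid of triangle AQD ⇒ E = (1/3, 1/3)
2. W lies on line EQ with EW:WQ = 3:2 ⇒ W = (2/15, 2/15)
2·[WDE] = -1/5, 2·[DAW] = -11/15
[WDE]:[DAW] = -1/5:-11/15 = 3/11

[WDE]:[DAW] = 3/11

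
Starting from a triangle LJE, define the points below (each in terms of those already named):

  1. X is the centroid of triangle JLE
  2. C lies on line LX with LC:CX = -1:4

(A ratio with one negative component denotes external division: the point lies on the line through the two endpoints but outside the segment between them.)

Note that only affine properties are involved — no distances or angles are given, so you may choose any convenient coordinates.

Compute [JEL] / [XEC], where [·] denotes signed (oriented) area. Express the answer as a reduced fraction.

Choose coordinates L = (0, 0), J = (1, 0), E = (0, 1).
1. X is the centroid of triangle JLE ⇒ X = (1/3, 1/3)
2. C lies on line LX with LC:CX = -1:4 ⇒ C = (-1/9, -1/9)
2·[JEL] = 1, 2·[XEC] = 4/9
[JEL]:[XEC] = 1:4/9 = 9/4

[JEL]:[XEC] = 9/4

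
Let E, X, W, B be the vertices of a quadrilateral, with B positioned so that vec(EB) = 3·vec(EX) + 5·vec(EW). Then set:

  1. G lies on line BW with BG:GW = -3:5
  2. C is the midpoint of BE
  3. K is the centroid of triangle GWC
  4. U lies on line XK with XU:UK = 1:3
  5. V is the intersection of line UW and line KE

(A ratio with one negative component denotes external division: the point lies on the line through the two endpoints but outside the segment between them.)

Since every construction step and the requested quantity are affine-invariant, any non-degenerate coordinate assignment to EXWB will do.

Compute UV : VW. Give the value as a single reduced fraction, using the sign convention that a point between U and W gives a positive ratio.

Set E = (0, 0), X = (1, 0), W = (0, 1), B = (3, 5); any affine frame gives the same invariant.
1. G lies on line BW with BG:GW = -3:5 ⇒ G = (15/2, 11)
2. C is the midpoint of BE ⇒ C = (3/2, 5/2)
3. K is the centroid of triangle GWC ⇒ K = (3, 29/6)
4. U lies on line XK with XU:UK = 1:3 ⇒ U = (3/2, 29/24)
5. V is the intersection of line UW and line KE ⇒ V = (36/53, 58/53)
V = U + t·(W−U) with t = 29/53, so UV:VW = t:(1−t) = 29/53:24/53

UV:VW = 29/24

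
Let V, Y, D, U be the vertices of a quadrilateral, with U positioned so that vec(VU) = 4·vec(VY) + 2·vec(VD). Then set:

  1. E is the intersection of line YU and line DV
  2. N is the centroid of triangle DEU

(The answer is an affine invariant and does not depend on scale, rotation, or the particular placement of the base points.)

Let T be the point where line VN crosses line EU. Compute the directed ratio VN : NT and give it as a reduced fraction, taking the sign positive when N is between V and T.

VN:NT = 1/5

Work in coordinates with V = (0, 0), Y = (1, 0), D = (0, 1), U = (4, 2).
1. E is the intersection of line YU and line DV ⇒ E = (0, -2/3)
2. N is the centroid of triangle DEU ⇒ N = (4/3, 7/9)
line VN meets EU at T = (8, 14/3)
N = V + t·(T−V) with t = 1/6, so VN:NT = 1/6:5/6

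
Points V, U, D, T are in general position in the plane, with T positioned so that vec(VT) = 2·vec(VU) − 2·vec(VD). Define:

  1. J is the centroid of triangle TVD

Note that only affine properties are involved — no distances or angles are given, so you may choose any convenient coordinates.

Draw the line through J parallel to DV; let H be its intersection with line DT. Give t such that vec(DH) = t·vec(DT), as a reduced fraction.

t = 1/3

Set V = (0, 0), U = (1, 0), D = (0, 1), T = (2, -2); any affine frame gives the same invariant.
1. J is the centroid of triangle TVD ⇒ J = (2/3, -1/3)
through J parallel to DV: direction (0, -1); meets DT at H = (2/3, 0)
H = D + t·(T−D) with t = 1/3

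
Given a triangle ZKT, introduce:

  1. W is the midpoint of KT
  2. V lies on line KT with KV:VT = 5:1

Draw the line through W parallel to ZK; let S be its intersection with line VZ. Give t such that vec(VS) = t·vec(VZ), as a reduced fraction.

Set Z = (0, 0), K = (1, 0), T = (0, 1); any affine frame gives the same invariant.
1. W is the midpoint of KT ⇒ W = (1/2, 1/2)
2. V lies on line KT with KV:VT = 5:1 ⇒ V = (1/6, 5/6)
through W parallel to ZK: direction (1, 0); meets VZ at S = (1/10, 1/2)
S = V + t·(Z−V) with t = 2/5

t = 2/5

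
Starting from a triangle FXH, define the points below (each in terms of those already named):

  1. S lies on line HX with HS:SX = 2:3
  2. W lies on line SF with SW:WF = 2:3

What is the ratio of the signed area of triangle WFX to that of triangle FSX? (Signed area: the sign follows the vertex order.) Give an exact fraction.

Choose coordinates F = (0, 0), X = (1, 0), H = (0, 1).
1. S lies on line HX with HS:SX = 2:3 ⇒ S = (2/5, 3/5)
2. W lies on line SF with SW:WF = 2:3 ⇒ W = (6/25, 9/25)
2·[WFX] = 9/25, 2·[FSX] = -3/5
[WFX]:[FSX] = 9/25:-3/5 = -3/5

[WFX]:[FSX] = -3/5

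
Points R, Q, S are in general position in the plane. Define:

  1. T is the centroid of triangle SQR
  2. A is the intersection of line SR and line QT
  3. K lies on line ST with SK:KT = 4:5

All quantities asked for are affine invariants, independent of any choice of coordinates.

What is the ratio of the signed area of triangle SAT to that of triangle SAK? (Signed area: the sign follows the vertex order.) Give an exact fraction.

Assign R = (0, 0), Q = (1, 0), S = (0, 1) — the answer is frame-independent, so this choice is without loss of generality.
1. T is the centroid of triangle SQR ⇒ T = (1/3, 1/3)
2. A is the intersection of line SR and line QT ⇒ A = (0, 1/2)
3. K lies on line ST with SK:KT = 4:5 ⇒ K = (4/27, 19/27)
2·[SAT] = 1/6, 2·[SAK] = 2/27
[SAT]:[SAK] = 1/6:2/27 = 9/4

[SAT]:[SAK] = 9/4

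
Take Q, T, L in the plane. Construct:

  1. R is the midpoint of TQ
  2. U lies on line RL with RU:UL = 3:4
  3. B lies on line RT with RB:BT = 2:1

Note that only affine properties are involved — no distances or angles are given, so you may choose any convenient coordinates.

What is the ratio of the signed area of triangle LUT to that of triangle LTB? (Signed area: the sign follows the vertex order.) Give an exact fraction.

Assign Q = (0, 0), T = (1, 0), L = (0, 1) — the answer is frame-independent, so this choice is without loss of generality.
1. R is the midpoint of TQ ⇒ R = (1/2, 0)
2. U lies on line RL with RU:UL = 3:4 ⇒ U = (2/7, 3/7)
3. B lies on line RT with RB:BT = 2:1 ⇒ B = (5/6, 0)
2·[LUT] = 2/7, 2·[LTB] = -1/6
[LUT]:[LTB] = 2/7:-1/6 = -12/7

[LUT]:[LTB] = -12/7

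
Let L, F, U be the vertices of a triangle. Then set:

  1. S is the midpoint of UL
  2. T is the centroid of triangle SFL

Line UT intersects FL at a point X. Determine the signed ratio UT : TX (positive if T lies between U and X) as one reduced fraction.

UT:TX = 5

Assign L = (0, 0), F = (1, 0), U = (0, 1) — the answer is frame-independent, so this choice is without loss of generality.
1. S is the midpoint of UL ⇒ S = (0, 1/2)
2. T is the centroid of triangle SFL ⇒ T = (1/3, 1/6)
line UT meets FL at X = (2/5, 0)
T = U + t·(X−U) with t = 5/6, so UT:TX = 5/6:1/6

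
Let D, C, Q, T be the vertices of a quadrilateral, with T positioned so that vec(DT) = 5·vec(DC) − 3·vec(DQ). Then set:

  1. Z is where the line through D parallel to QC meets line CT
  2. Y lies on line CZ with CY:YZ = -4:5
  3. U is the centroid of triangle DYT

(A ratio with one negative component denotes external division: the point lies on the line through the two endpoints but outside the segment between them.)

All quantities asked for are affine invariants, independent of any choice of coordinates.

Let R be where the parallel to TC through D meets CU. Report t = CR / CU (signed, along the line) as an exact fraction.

t = 3

Assign D = (0, 0), C = (1, 0), Q = (0, 1), T = (5, -3) — the answer is frame-independent, so this choice is without loss of generality.
1. Z is where the line through D parallel to QC meets line CT ⇒ Z = (-3, 3)
2. Y lies on line CZ with CY:YZ = -4:5 ⇒ Y = (17, -12)
3. U is the centroid of triangle DYT ⇒ U = (22/3, -5)
through D parallel to TC: direction (-4, 3); meets CU at R = (20, -15)
R = C + t·(U−C) with t = 3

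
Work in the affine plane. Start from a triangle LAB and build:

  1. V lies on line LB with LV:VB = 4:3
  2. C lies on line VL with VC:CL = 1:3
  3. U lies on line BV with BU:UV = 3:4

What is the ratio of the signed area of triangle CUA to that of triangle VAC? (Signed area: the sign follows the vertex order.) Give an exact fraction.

[CUA]:[VAC] = 19/7

Assign L = (0, 0), A = (1, 0), B = (0, 1) — the answer is frame-independent, so this choice is without loss of generality.
1. V lies on line LB with LV:VB = 4:3 ⇒ V = (0, 4/7)
2. C lies on line VL with VC:CL = 1:3 ⇒ C = (0, 3/7)
3. U lies on line BV with BU:UV = 3:4 ⇒ U = (0, 40/49)
2·[CUA] = -19/49, 2·[VAC] = -1/7
[CUA]:[VAC] = -19/49:-1/7 = 19/7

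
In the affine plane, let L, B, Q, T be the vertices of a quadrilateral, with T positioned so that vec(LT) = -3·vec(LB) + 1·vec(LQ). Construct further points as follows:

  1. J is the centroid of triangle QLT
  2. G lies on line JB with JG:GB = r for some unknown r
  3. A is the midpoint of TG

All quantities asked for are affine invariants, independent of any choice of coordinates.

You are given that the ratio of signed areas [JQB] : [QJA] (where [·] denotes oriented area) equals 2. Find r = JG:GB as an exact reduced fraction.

Choose coordinates L = (0, 0), B = (1, 0), Q = (0, 1), T = (-3, 1).
1. J is the centroid of triangle QLT ⇒ J = (-1, 2/3)
2. With JG:GB = r, write λ = r/(r+1) so G = J + λ·(B−J); G is affine-linear in λ
3. A is the midpoint of TG ⇒ A is an affine combination of earlier points and hence also affine-linear in λ
Every point depending on G is an affine combination of G and λ-independent points, so each such coordinate is linear in λ; the λ² term in each signed area is a multiple of (B−J)×(B−J) = 0, so 2·[JQB] and 2·[QJA] are each linear in λ. Evaluating at λ=0 and λ=1:
  2·[JQB] = -4/3,   2·[QJA] = 2/3·λ − 1/2
So [JQB]:[QJA] = (-4/3) / (2/3·λ − 1/2). Setting this equal to 2:
  -4/3 = 2·(2/3·λ − 1/2)  ⇒  λ = -1/4
Then r = λ/(1−λ) = (-1/4)/(5/4) = -1/5. Check: with r = -1/5, G = (-3/2, 5/6) and [JQB]:[QJA] = 2 as required.

r = -1/5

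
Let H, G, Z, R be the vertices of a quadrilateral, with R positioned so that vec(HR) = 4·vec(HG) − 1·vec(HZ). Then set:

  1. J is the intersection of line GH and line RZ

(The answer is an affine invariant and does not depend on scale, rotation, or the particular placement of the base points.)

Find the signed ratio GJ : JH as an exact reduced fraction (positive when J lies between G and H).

GJ:JH = -1/2

Work in coordinates with H = (0, 0), G = (1, 0), Z = (0, 1), R = (4, -1).
1. J is the intersection of line GH and line RZ ⇒ J = (2, 0)
J = G + t·(H−G) with t = -1, so GJ:JH = t:(1−t) = -1:2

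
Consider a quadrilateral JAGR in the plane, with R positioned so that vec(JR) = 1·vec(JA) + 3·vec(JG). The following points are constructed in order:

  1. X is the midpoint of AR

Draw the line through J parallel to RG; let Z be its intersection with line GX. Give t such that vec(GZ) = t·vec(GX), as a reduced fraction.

Assign J = (0, 0), A = (1, 0), G = (0, 1), R = (1, 3) — the answer is frame-independent, so this choice is without loss of generality.
1. X is the midpoint of AR ⇒ X = (1, 3/2)
through J parallel to RG: direction (-1, -2); meets GX at Z = (2/3, 4/3)
Z = G + t·(X−G) with t = 2/3

t = 2/3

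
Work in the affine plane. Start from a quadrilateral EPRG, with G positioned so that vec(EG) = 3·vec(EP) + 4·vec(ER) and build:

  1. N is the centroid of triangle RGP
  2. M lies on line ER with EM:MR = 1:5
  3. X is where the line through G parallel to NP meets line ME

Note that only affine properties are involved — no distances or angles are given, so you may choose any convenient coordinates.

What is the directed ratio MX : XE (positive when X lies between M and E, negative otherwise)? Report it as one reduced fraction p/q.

Set E = (0, 0), P = (1, 0), R = (0, 1), G = (3, 4); any affine frame gives the same invariant.
1. N is the centroid of triangle RGP ⇒ N = (4/3, 5/3)
2. M lies on line ER with EM:MR = 1:5 ⇒ M = (0, 1/6)
3. X is where the line through G parallel to NP meets line ME ⇒ X = (0, -11)
X = M + t·(E−M) with t = 67, so MX:XE = t:(1−t) = 67:-66

MX:XE = -67/66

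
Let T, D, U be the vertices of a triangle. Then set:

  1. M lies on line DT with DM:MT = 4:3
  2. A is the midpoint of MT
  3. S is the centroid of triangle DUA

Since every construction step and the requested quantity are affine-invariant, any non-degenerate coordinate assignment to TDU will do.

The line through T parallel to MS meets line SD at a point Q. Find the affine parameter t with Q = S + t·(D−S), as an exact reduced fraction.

Assign T = (0, 0), D = (1, 0), U = (0, 1) — the answer is frame-independent, so this choice is without loss of generality.
1. M lies on line DT with DM:MT = 4:3 ⇒ M = (3/7, 0)
2. A is the midpoint of MT ⇒ A = (3/14, 0)
3. S is the centroid of triangle DUA ⇒ S = (17/42, 1/3)
through T parallel to MS: direction (-1/42, 1/3); meets SD at Q = (-1/24, 7/12)
Q = S + t·(D−S) with t = -3/4

t = -3/4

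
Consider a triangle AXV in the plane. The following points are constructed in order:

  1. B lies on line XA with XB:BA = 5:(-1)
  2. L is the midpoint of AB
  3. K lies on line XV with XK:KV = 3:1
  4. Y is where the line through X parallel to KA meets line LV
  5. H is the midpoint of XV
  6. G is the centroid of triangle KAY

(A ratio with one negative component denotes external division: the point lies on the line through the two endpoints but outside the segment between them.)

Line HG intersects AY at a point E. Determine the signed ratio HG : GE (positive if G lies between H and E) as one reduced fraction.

Choose coordinates A = (0, 0), X = (1, 0), V = (0, 1).
1. B lies on line XA with XB:BA = 5:(-1) ⇒ B = (-1/4, 0)
2. L is the midpoint of AB ⇒ L = (-1/8, 0)
3. K lies on line XV with XK:KV = 3:1 ⇒ K = (1/4, 3/4)
4. Y is where the line through X parallel to KA meets line LV ⇒ Y = (-4/5, -27/5)
5. H is the midpoint of XV ⇒ H = (1/2, 1/2)
6. G is the centroid of triangle KAY ⇒ G = (-11/60, -31/20)
line HG meets AY at E = (-4/15, -9/5)
G = H + t·(E−H) with t = 41/46, so HG:GE = 41/46:5/46

HG:GE = 41/5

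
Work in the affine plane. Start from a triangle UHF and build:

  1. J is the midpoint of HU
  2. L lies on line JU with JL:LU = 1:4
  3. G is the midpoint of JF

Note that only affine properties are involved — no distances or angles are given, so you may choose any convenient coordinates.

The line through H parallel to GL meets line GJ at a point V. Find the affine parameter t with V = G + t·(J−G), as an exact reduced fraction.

t = 6

Assign U = (0, 0), H = (1, 0), F = (0, 1) — the answer is frame-independent, so this choice is without loss of generality.
1. J is the midpoint of HU ⇒ J = (1/2, 0)
2. L lies on line JU with JL:LU = 1:4 ⇒ L = (2/5, 0)
3. G is the midpoint of JF ⇒ G = (1/4, 1/2)
through H parallel to GL: direction (3/20, -1/2); meets GJ at V = (7/4, -5/2)
V = G + t·(J−G) with t = 6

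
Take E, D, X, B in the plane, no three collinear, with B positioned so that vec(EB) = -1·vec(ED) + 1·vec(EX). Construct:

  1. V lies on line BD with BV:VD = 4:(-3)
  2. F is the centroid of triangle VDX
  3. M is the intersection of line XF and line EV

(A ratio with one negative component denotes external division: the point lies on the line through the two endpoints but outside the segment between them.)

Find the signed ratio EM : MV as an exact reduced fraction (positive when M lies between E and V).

Assign E = (0, 0), D = (1, 0), X = (0, 1), B = (-1, 1) — the answer is frame-independent, so this choice is without loss of generality.
1. V lies on line BD with BV:VD = 4:(-3) ⇒ V = (7, -3)
2. F is the centroid of triangle VDX ⇒ F = (8/3, -2/3)
3. M is the intersection of line XF and line EV ⇒ M = (56/11, -24/11)
M = E + t·(V−E) with t = 8/11, so EM:MV = t:(1−t) = 8/11:3/11

EM:MV = 8/3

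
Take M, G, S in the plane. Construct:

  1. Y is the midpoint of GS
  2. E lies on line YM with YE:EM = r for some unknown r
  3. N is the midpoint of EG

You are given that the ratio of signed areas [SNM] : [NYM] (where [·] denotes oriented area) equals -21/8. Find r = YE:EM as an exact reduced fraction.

r = 3/5

Assign M = (0, 0), G = (1, 0), S = (0, 1) — the answer is frame-independent, so this choice is without loss of generality.
1. Y is the midpoint of GS ⇒ Y = (1/2, 1/2)
2. With YE:EM = r, write λ = r/(r+1) so E = Y + λ·(M−Y); E is affine-linear in λ
3. N is the midpoint of EG ⇒ N is an affine combination of earlier points and hence also affine-linear in λ
Every point depending on E is an affine combination of E and λ-independent points, so each such coordinate is linear in λ; the λ² term in each signed area is a multiple of (M−Y)×(M−Y) = 0, so 2·[SNM] and 2·[NYM] are each linear in λ. Evaluating at λ=0 and λ=1:
  2·[SNM] = 1/4·λ − 3/4,   2·[NYM] = 1/4
So [SNM]:[NYM] = (1/4·λ − 3/4) / (1/4). Setting this equal to -21/8:
  1/4·λ − 3/4 = -21/8·(1/4)  ⇒  λ = 3/8
Then r = λ/(1−λ) = (3/8)/(5/8) = 3/5. Check: with r = 3/5, E = (5/16, 5/16) and [SNM]:[NYM] = -21/8 as required.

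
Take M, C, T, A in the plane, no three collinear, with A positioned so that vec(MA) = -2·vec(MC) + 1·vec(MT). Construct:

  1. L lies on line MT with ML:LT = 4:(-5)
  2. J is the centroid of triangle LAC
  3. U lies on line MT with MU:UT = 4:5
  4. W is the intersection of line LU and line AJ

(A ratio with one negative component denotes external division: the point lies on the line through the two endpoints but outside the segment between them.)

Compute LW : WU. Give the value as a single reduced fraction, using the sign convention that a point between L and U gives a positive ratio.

Work in coordinates with M = (0, 0), C = (1, 0), T = (0, 1), A = (-2, 1).
1. L lies on line MT with ML:LT = 4:(-5) ⇒ L = (0, -4)
2. J is the centroid of triangle LAC ⇒ J = (-1/3, -1)
3. U lies on line MT with MU:UT = 4:5 ⇒ U = (0, 4/9)
4. W is the intersection of line LU and line AJ ⇒ W = (0, -7/5)
W = L + t·(U−L) with t = 117/200, so LW:WU = t:(1−t) = 117/200:83/200

LW:WU = 117/83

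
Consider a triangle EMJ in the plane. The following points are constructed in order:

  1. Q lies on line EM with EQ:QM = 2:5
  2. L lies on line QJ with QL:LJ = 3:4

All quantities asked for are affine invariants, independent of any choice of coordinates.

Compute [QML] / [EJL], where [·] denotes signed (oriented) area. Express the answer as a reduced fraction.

Assign E = (0, 0), M = (1, 0), J = (0, 1) — the answer is frame-independent, so this choice is without loss of generality.
1. Q lies on line EM with EQ:QM = 2:5 ⇒ Q = (2/7, 0)
2. L lies on line QJ with QL:LJ = 3:4 ⇒ L = (8/49, 3/7)
2·[QML] = 15/49, 2·[EJL] = -8/49
[QML]:[EJL] = 15/49:-8/49 = -15/8

[QML]:[EJL] = -15/8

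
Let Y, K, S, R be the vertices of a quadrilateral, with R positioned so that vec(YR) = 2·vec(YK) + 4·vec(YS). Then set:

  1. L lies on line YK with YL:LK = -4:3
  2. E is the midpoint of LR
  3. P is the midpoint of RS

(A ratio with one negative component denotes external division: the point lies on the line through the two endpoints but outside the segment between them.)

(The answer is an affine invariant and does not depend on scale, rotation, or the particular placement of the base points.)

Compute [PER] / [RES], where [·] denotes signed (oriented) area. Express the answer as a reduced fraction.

[PER]:[RES] = -1/2

Choose coordinates Y = (0, 0), K = (1, 0), S = (0, 1), R = (2, 4).
1. L lies on line YK with YL:LK = -4:3 ⇒ L = (4, 0)
2. E is the midpoint of LR ⇒ E = (3, 2)
3. P is the midpoint of RS ⇒ P = (1, 5/2)
2·[PER] = 7/2, 2·[RES] = -7
[PER]:[RES] = 7/2:-7 = -1/2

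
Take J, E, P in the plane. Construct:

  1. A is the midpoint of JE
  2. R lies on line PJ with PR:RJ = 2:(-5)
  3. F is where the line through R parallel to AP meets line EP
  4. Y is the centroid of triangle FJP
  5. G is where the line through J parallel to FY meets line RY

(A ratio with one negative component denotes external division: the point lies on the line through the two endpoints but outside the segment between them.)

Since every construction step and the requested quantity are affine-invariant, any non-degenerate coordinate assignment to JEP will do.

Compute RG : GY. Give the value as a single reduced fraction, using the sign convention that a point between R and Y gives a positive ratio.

Choose coordinates J = (0, 0), E = (1, 0), P = (0, 1).
1. A is the midpoint of JE ⇒ A = (1/2, 0)
2. R lies on line PJ with PR:RJ = 2:(-5) ⇒ R = (0, 5/3)
3. F is where the line through R parallel to AP meets line EP ⇒ F = (2/3, 1/3)
4. Y is the centroid of triangle FJP ⇒ Y = (2/9, 4/9)
5. G is where the line through J parallel to FY meets line RY ⇒ G = (20/63, -5/63)
G = R + t·(Y−R) with t = 10/7, so RG:GY = t:(1−t) = 10/7:-3/7

RG:GY = -10/3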